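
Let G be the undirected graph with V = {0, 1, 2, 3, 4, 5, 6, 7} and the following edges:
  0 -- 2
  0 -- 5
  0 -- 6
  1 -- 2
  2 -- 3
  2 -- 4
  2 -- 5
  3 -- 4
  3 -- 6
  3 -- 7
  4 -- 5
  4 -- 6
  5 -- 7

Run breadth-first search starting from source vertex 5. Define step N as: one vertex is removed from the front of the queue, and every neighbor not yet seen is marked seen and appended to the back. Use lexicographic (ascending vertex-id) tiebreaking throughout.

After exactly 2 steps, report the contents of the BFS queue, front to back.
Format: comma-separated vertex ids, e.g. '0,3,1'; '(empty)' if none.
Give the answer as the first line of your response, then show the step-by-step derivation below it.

2,4,7,6

step 1: dequeue 5; queue=[0,2,4,7]; order=5
step 2: dequeue 0; queue=[2,4,7,6]; order=5,0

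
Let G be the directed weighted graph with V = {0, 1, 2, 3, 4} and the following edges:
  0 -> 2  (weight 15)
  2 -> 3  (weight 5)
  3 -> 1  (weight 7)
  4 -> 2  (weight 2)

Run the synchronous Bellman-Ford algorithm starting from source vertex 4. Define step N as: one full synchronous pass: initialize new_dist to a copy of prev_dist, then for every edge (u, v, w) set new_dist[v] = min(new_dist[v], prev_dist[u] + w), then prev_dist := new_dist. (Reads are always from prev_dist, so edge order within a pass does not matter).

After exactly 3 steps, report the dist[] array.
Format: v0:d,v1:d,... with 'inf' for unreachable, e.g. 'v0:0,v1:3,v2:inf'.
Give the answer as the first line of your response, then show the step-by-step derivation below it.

v0:inf,v1:14,v2:2,v3:7,v4:0

step 1: dist = v0:inf,v1:inf,v2:2,v3:inf,v4:0
step 2: dist = v0:inf,v1:inf,v2:2,v3:7,v4:0
step 3: dist = v0:inf,v1:14,v2:2,v3:7,v4:0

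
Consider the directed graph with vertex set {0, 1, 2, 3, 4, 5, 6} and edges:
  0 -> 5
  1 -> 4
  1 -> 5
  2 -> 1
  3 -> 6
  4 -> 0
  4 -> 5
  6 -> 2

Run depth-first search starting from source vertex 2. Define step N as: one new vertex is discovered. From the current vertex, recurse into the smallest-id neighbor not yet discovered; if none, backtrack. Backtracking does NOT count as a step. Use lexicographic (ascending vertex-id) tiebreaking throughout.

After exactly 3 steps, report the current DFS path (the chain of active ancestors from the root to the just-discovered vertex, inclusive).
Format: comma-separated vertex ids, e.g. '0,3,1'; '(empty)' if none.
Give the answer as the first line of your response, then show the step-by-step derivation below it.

2,1,4

step 1: discover 2; path=2; order=2
step 2: discover 1; path=2>1; order=2,1
step 3: discover 4; path=2>1>4; order=2,1,4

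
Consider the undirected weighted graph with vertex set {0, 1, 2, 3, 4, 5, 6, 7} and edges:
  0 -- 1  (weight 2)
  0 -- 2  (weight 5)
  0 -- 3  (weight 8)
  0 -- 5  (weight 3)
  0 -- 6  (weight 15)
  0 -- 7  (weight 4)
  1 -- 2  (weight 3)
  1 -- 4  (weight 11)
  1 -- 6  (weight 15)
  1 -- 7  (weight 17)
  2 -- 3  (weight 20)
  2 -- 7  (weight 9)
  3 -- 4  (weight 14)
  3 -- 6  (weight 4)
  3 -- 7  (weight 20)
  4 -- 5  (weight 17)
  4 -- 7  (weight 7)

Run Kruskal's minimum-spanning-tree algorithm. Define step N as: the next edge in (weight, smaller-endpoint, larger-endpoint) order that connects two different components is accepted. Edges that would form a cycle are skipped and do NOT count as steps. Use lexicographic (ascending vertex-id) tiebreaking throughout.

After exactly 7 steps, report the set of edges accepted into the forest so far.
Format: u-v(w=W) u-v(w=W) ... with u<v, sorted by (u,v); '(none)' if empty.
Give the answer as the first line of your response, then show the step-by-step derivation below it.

0-1(w=2) 0-3(w=8) 0-5(w=3) 0-7(w=4) 1-2(w=3) 3-6(w=4) 4-7(w=7)

step 1: add edge 0-1 (w=2); MST = {0-1(w=2)}
step 2: add edge 0-5 (w=3); MST = {0-1(w=2) 0-5(w=3)}
step 3: add edge 1-2 (w=3); MST = {0-1(w=2) 0-5(w=3) 1-2(w=3)}
step 4: add edge 0-7 (w=4); MST = {0-1(w=2) 0-5(w=3) 0-7(w=4) 1-2(w=3)}
step 5: add edge 3-6 (w=4); MST = {0-1(w=2) 0-5(w=3) 0-7(w=4) 1-2(w=3) 3-6(w=4)}
step 6: add edge 4-7 (w=7); MST = {0-1(w=2) 0-5(w=3) 0-7(w=4) 1-2(w=3) 3-6(w=4) 4-7(w=7)}
step 7: add edge 0-3 (w=8); MST = {0-1(w=2) 0-3(w=8) 0-5(w=3) 0-7(w=4) 1-2(w=3) 3-6(w=4) 4-7(w=7)}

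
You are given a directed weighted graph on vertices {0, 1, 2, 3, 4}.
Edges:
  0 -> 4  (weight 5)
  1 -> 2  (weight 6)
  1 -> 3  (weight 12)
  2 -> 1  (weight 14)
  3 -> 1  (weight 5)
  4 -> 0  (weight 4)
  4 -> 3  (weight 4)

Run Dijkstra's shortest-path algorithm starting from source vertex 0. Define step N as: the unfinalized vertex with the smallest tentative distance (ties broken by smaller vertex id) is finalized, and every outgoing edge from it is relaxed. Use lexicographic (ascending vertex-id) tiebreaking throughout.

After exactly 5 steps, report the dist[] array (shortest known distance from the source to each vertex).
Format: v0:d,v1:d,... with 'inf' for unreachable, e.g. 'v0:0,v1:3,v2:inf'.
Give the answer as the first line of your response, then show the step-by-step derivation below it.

v0:0,v1:14,v2:20,v3:9,v4:5

step 1: dist = v0:0,v1:inf,v2:inf,v3:inf,v4:5
step 2: dist = v0:0,v1:inf,v2:inf,v3:9,v4:5
step 3: dist = v0:0,v1:14,v2:inf,v3:9,v4:5
step 4: dist = v0:0,v1:14,v2:20,v3:9,v4:5
step 5: dist = v0:0,v1:14,v2:20,v3:9,v4:5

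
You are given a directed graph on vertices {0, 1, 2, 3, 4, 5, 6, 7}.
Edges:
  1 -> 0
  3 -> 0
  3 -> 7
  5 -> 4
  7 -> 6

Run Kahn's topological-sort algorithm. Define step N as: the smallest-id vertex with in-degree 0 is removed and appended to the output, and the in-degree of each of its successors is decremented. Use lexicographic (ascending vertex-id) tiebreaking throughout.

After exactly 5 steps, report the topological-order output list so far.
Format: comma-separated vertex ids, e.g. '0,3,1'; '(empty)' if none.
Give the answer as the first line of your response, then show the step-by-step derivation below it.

1,2,3,0,5

step 1: output 1; order=[1]; indeg=(1,0,0,0,1,0,1,1)
step 2: output 2; order=[1,2]; indeg=(1,0,0,0,1,0,1,1)
step 3: output 3; order=[1,2,3]; indeg=(0,0,0,0,1,0,1,0)
step 4: output 0; order=[1,2,3,0]; indeg=(0,0,0,0,1,0,1,0)
step 5: output 5; order=[1,2,3,0,5]; indeg=(0,0,0,0,0,0,1,0)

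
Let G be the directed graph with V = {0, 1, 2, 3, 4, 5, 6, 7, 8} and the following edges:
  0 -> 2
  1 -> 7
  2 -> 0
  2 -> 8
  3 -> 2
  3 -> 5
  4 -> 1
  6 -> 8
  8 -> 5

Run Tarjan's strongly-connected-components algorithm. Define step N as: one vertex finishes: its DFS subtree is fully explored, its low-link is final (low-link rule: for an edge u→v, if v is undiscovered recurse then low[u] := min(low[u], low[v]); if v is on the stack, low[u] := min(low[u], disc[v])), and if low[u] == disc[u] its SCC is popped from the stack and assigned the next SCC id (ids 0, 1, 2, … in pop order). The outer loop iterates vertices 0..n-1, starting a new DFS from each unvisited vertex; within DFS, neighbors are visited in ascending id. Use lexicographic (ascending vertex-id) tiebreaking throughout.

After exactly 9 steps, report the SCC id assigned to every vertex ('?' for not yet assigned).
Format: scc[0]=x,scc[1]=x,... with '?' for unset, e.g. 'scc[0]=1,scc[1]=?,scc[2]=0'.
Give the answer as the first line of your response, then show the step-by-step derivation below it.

scc[0]=2,scc[1]=4,scc[2]=2,scc[3]=5,scc[4]=6,scc[5]=0,scc[6]=7,scc[7]=3,scc[8]=1

step 1: low=(low[0]=0,low[1]=?,low[2]=0,low[3]=?,low[4]=?,low[5]=3,low[6]=?,low[7]=?,low[8]=2); scc=(scc[0]=?,scc[1]=?,scc[2]=?,scc[3]=?,scc[4]=?,scc[5]=0,scc[6]=?,scc[7]=?,scc[8]=?)
step 2: low=(low[0]=0,low[1]=?,low[2]=0,low[3]=?,low[4]=?,low[5]=3,low[6]=?,low[7]=?,low[8]=2); scc=(scc[0]=?,scc[1]=?,scc[2]=?,scc[3]=?,scc[4]=?,scc[5]=0,scc[6]=?,scc[7]=?,scc[8]=1)
step 3: low=(low[0]=0,low[1]=?,low[2]=0,low[3]=?,low[4]=?,low[5]=3,low[6]=?,low[7]=?,low[8]=2); scc=(scc[0]=?,scc[1]=?,scc[2]=?,scc[3]=?,scc[4]=?,scc[5]=0,scc[6]=?,scc[7]=?,scc[8]=1)
step 4: low=(low[0]=0,low[1]=?,low[2]=0,low[3]=?,low[4]=?,low[5]=3,low[6]=?,low[7]=?,low[8]=2); scc=(scc[0]=2,scc[1]=?,scc[2]=2,scc[3]=?,scc[4]=?,scc[5]=0,scc[6]=?,scc[7]=?,scc[8]=1)
step 5: low=(low[0]=0,low[1]=4,low[2]=0,low[3]=?,low[4]=?,low[5]=3,low[6]=?,low[7]=5,low[8]=2); scc=(scc[0]=2,scc[1]=?,scc[2]=2,scc[3]=?,scc[4]=?,scc[5]=0,scc[6]=?,scc[7]=3,scc[8]=1)
step 6: low=(low[0]=0,low[1]=4,low[2]=0,low[3]=?,low[4]=?,low[5]=3,low[6]=?,low[7]=5,low[8]=2); scc=(scc[0]=2,scc[1]=4,scc[2]=2,scc[3]=?,scc[4]=?,scc[5]=0,scc[6]=?,scc[7]=3,scc[8]=1)
step 7: low=(low[0]=0,low[1]=4,low[2]=0,low[3]=6,low[4]=?,low[5]=3,low[6]=?,low[7]=5,low[8]=2); scc=(scc[0]=2,scc[1]=4,scc[2]=2,scc[3]=5,scc[4]=?,scc[5]=0,scc[6]=?,scc[7]=3,scc[8]=1)
step 8: low=(low[0]=0,low[1]=4,low[2]=0,low[3]=6,low[4]=7,low[5]=3,low[6]=?,low[7]=5,low[8]=2); scc=(scc[0]=2,scc[1]=4,scc[2]=2,scc[3]=5,scc[4]=6,scc[5]=0,scc[6]=?,scc[7]=3,scc[8]=1)
step 9: low=(low[0]=0,low[1]=4,low[2]=0,low[3]=6,low[4]=7,low[5]=3,low[6]=8,low[7]=5,low[8]=2); scc=(scc[0]=2,scc[1]=4,scc[2]=2,scc[3]=5,scc[4]=6,scc[5]=0,scc[6]=7,scc[7]=3,scc[8]=1)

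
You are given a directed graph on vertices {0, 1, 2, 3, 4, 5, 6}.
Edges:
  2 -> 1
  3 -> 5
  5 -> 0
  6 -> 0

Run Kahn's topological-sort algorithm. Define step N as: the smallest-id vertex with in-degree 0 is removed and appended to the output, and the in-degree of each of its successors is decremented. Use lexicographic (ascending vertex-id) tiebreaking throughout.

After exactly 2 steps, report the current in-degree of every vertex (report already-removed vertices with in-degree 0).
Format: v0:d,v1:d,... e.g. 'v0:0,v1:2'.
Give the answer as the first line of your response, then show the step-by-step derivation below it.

v0:2,v1:0,v2:0,v3:0,v4:0,v5:1,v6:0

step 1: output 2; order=[2]; indeg=(2,0,0,0,0,1,0)
step 2: output 1; order=[2,1]; indeg=(2,0,0,0,0,1,0)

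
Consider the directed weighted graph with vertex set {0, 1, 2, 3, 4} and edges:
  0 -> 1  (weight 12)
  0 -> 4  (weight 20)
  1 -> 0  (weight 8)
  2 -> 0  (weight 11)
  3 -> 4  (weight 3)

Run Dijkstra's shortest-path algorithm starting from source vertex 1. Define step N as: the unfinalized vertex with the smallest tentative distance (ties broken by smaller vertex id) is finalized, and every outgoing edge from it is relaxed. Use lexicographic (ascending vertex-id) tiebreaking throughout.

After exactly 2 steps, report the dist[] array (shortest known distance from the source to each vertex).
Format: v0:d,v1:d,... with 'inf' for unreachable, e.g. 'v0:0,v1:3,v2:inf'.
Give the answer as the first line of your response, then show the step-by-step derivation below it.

v0:8,v1:0,v2:inf,v3:inf,v4:28

step 1: dist = v0:8,v1:0,v2:inf,v3:inf,v4:inf
step 2: dist = v0:8,v1:0,v2:inf,v3:inf,v4:28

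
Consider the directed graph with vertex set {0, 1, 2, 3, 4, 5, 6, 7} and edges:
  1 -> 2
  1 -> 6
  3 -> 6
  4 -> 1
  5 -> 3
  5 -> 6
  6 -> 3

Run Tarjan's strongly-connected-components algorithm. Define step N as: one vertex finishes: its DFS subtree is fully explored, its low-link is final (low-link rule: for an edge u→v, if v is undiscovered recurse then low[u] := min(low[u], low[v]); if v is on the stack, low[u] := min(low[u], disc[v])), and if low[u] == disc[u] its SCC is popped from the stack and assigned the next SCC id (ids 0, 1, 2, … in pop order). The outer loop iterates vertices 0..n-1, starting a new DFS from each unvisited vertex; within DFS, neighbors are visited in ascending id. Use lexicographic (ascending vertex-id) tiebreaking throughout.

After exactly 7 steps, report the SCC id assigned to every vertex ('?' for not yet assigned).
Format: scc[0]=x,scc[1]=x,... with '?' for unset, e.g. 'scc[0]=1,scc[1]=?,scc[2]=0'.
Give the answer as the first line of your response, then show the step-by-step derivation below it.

scc[0]=0,scc[1]=3,scc[2]=1,scc[3]=2,scc[4]=4,scc[5]=5,scc[6]=2,scc[7]=?

step 1: low=(low[0]=0,low[1]=?,low[2]=?,low[3]=?,low[4]=?,low[5]=?,low[6]=?,low[7]=?); scc=(scc[0]=0,scc[1]=?,scc[2]=?,scc[3]=?,scc[4]=?,scc[5]=?,scc[6]=?,scc[7]=?)
step 2: low=(low[0]=0,low[1]=1,low[2]=2,low[3]=?,low[4]=?,low[5]=?,low[6]=?,low[7]=?); scc=(scc[0]=0,scc[1]=?,scc[2]=1,scc[3]=?,scc[4]=?,scc[5]=?,scc[6]=?,scc[7]=?)
step 3: low=(low[0]=0,low[1]=1,low[2]=2,low[3]=3,low[4]=?,low[5]=?,low[6]=3,low[7]=?); scc=(scc[0]=0,scc[1]=?,scc[2]=1,scc[3]=?,scc[4]=?,scc[5]=?,scc[6]=?,scc[7]=?)
step 4: low=(low[0]=0,low[1]=1,low[2]=2,low[3]=3,low[4]=?,low[5]=?,low[6]=3,low[7]=?); scc=(scc[0]=0,scc[1]=?,scc[2]=1,scc[3]=2,scc[4]=?,scc[5]=?,scc[6]=2,scc[7]=?)
step 5: low=(low[0]=0,low[1]=1,low[2]=2,low[3]=3,low[4]=?,low[5]=?,low[6]=3,low[7]=?); scc=(scc[0]=0,scc[1]=3,scc[2]=1,scc[3]=2,scc[4]=?,scc[5]=?,scc[6]=2,scc[7]=?)
step 6: low=(low[0]=0,low[1]=1,low[2]=2,low[3]=3,low[4]=5,low[5]=?,low[6]=3,low[7]=?); scc=(scc[0]=0,scc[1]=3,scc[2]=1,scc[3]=2,scc[4]=4,scc[5]=?,scc[6]=2,scc[7]=?)
step 7: low=(low[0]=0,low[1]=1,low[2]=2,low[3]=3,low[4]=5,low[5]=6,low[6]=3,low[7]=?); scc=(scc[0]=0,scc[1]=3,scc[2]=1,scc[3]=2,scc[4]=4,scc[5]=5,scc[6]=2,scc[7]=?)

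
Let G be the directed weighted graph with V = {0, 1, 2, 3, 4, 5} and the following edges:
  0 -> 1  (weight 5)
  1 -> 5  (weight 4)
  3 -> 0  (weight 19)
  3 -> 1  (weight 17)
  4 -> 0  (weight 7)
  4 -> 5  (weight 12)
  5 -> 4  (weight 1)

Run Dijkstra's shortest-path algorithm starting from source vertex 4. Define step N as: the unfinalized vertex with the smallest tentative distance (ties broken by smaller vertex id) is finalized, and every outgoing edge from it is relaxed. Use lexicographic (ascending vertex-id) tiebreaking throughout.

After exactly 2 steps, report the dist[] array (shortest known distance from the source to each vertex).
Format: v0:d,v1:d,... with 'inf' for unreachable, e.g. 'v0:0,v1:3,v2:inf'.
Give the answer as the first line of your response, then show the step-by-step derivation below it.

v0:7,v1:12,v2:inf,v3:inf,v4:0,v5:12

step 1: dist = v0:7,v1:inf,v2:inf,v3:inf,v4:0,v5:12
step 2: dist = v0:7,v1:12,v2:inf,v3:inf,v4:0,v5:12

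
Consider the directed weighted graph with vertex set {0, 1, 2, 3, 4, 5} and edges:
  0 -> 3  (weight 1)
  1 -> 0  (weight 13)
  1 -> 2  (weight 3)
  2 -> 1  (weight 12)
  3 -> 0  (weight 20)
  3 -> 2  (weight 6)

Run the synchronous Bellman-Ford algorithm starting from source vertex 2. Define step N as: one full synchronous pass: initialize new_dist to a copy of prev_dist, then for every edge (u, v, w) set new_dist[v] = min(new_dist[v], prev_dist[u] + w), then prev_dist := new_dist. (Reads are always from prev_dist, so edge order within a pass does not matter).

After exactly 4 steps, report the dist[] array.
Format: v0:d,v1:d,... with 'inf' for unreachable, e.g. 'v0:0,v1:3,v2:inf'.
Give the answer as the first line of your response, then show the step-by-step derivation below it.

v0:25,v1:12,v2:0,v3:26,v4:inf,v5:inf

step 1: dist = v0:inf,v1:12,v2:0,v3:inf,v4:inf,v5:inf
step 2: dist = v0:25,v1:12,v2:0,v3:inf,v4:inf,v5:inf
step 3: dist = v0:25,v1:12,v2:0,v3:26,v4:inf,v5:inf
step 4: dist = v0:25,v1:12,v2:0,v3:26,v4:inf,v5:inf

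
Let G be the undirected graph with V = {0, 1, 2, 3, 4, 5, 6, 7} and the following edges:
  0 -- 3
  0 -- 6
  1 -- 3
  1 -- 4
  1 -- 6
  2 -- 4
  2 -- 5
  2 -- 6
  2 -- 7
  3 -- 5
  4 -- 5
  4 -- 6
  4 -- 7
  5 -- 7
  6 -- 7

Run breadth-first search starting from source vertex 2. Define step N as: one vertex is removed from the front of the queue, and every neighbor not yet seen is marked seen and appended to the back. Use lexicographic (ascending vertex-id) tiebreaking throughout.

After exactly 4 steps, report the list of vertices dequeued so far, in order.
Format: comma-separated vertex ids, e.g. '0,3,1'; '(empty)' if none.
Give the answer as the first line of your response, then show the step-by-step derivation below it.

2,4,5,6

step 1: dequeue 2; queue=[4,5,6,7]; order=2
step 2: dequeue 4; queue=[5,6,7,1]; order=2,4
step 3: dequeue 5; queue=[6,7,1,3]; order=2,4,5
step 4: dequeue 6; queue=[7,1,3,0]; order=2,4,5,6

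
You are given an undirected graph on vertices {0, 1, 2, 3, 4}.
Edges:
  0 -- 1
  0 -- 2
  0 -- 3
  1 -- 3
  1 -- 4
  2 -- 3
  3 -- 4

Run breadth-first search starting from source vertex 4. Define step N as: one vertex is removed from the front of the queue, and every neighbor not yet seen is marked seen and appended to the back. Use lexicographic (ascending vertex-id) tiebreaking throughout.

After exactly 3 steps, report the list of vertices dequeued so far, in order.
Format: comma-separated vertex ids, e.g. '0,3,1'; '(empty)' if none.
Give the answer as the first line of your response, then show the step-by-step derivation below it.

4,1,3

step 1: dequeue 4; queue=[1,3]; order=4
step 2: dequeue 1; queue=[3,0]; order=4,1
step 3: dequeue 3; queue=[0,2]; order=4,1,3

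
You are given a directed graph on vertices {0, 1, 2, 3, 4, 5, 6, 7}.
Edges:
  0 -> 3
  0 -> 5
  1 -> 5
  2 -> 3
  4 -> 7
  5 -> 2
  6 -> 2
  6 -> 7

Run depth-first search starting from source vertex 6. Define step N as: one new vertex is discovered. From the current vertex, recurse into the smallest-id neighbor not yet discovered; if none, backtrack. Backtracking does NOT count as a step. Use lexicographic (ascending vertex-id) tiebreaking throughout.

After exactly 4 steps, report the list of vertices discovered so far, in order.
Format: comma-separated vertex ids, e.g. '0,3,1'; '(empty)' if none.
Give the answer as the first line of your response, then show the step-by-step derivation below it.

6,2,3,7

step 1: discover 6; path=6; order=6
step 2: discover 2; path=6>2; order=6,2
step 3: discover 3; path=6>2>3; order=6,2,3
step 4: discover 7; path=6>7; order=6,2,3,7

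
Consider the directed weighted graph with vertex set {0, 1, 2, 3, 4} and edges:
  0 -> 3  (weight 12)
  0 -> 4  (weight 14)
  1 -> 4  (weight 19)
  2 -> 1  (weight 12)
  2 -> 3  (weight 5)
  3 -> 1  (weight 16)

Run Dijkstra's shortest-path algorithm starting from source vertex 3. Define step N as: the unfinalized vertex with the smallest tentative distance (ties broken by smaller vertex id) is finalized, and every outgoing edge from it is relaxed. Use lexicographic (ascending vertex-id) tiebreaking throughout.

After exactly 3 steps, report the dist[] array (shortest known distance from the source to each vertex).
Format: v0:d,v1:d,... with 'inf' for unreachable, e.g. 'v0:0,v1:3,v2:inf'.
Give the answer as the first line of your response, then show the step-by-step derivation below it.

v0:inf,v1:16,v2:inf,v3:0,v4:35

step 1: dist = v0:inf,v1:16,v2:inf,v3:0,v4:inf
step 2: dist = v0:inf,v1:16,v2:inf,v3:0,v4:35
step 3: dist = v0:inf,v1:16,v2:inf,v3:0,v4:35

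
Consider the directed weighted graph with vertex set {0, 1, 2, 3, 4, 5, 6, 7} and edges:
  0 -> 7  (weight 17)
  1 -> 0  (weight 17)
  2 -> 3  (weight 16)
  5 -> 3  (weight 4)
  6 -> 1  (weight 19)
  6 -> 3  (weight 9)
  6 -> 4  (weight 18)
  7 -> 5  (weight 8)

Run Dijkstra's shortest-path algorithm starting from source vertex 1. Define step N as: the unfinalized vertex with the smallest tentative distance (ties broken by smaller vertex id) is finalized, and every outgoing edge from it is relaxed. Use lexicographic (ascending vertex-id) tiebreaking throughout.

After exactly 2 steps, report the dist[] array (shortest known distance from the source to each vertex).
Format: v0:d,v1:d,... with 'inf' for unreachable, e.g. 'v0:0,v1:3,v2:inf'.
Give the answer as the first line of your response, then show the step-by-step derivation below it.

v0:17,v1:0,v2:inf,v3:inf,v4:inf,v5:inf,v6:inf,v7:34

step 1: dist = v0:17,v1:0,v2:inf,v3:inf,v4:inf,v5:inf,v6:inf,v7:inf
step 2: dist = v0:17,v1:0,v2:inf,v3:inf,v4:inf,v5:inf,v6:inf,v7:34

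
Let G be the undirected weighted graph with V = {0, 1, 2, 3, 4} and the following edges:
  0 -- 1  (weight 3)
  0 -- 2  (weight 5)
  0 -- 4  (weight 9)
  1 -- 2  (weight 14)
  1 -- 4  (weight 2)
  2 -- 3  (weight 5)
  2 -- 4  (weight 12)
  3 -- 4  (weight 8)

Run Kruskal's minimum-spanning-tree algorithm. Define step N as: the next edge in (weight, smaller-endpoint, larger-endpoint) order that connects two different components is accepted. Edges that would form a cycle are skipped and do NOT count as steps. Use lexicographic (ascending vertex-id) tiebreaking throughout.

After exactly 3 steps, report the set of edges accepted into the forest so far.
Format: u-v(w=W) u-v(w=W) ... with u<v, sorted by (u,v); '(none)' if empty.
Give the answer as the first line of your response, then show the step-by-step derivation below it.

0-1(w=3) 0-2(w=5) 1-4(w=2)

step 1: add edge 1-4 (w=2); MST = {1-4(w=2)}
step 2: add edge 0-1 (w=3); MST = {0-1(w=3) 1-4(w=2)}
step 3: add edge 0-2 (w=5); MST = {0-1(w=3) 0-2(w=5) 1-4(w=2)}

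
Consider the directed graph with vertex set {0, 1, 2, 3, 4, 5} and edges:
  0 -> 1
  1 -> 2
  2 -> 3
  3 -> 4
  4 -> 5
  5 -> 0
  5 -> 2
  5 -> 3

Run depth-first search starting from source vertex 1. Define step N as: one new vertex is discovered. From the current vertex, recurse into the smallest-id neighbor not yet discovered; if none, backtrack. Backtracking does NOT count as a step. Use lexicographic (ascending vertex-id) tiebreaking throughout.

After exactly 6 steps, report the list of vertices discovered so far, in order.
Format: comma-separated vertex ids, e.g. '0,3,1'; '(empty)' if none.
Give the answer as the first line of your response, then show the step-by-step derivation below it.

1,2,3,4,5,0

step 1: discover 1; path=1; order=1
step 2: discover 2; path=1>2; order=1,2
step 3: discover 3; path=1>2>3; order=1,2,3
step 4: discover 4; path=1>2>3>4; order=1,2,3,4
step 5: discover 5; path=1>2>3>4>5; order=1,2,3,4,5
step 6: discover 0; path=1>2>3>4>5>0; order=1,2,3,4,5,0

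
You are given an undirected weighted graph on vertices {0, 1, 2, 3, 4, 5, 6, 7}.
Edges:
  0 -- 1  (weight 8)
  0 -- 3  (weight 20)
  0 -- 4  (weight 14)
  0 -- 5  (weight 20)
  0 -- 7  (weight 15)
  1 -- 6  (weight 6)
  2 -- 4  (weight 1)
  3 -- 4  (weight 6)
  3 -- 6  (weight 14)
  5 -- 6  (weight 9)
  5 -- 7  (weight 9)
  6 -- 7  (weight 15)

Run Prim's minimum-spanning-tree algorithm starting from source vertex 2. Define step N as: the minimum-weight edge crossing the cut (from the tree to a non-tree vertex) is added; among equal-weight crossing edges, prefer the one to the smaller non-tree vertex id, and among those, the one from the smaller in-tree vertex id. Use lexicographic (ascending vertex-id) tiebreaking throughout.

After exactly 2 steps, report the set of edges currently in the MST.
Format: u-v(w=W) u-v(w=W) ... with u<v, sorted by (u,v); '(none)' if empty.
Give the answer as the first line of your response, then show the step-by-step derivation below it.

2-4(w=1) 3-4(w=6)

step 1: add edge 2-4 (w=1); MST = {2-4(w=1)}
step 2: add edge 3-4 (w=6); MST = {2-4(w=1) 3-4(w=6)}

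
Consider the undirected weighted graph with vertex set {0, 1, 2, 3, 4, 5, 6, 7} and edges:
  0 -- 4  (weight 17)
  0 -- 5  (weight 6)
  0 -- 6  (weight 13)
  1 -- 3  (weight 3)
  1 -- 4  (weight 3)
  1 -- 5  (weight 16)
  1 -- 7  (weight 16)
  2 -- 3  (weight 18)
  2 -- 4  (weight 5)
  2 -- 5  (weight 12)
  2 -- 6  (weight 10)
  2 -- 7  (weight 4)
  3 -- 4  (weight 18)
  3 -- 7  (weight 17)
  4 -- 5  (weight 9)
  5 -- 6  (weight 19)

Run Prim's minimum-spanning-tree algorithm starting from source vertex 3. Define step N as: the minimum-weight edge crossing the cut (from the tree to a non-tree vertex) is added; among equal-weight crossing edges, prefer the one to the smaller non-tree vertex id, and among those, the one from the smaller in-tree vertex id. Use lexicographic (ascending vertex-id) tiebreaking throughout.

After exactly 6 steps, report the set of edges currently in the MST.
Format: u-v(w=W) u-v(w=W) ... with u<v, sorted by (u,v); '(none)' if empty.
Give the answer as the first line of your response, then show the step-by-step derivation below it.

0-5(w=6) 1-3(w=3) 1-4(w=3) 2-4(w=5) 2-7(w=4) 4-5(w=9)

step 1: add edge 1-3 (w=3); MST = {1-3(w=3)}
step 2: add edge 1-4 (w=3); MST = {1-3(w=3) 1-4(w=3)}
step 3: add edge 2-4 (w=5); MST = {1-3(w=3) 1-4(w=3) 2-4(w=5)}
step 4: add edge 2-7 (w=4); MST = {1-3(w=3) 1-4(w=3) 2-4(w=5) 2-7(w=4)}
step 5: add edge 4-5 (w=9); MST = {1-3(w=3) 1-4(w=3) 2-4(w=5) 2-7(w=4) 4-5(w=9)}
step 6: add edge 0-5 (w=6); MST = {0-5(w=6) 1-3(w=3) 1-4(w=3) 2-4(w=5) 2-7(w=4) 4-5(w=9)}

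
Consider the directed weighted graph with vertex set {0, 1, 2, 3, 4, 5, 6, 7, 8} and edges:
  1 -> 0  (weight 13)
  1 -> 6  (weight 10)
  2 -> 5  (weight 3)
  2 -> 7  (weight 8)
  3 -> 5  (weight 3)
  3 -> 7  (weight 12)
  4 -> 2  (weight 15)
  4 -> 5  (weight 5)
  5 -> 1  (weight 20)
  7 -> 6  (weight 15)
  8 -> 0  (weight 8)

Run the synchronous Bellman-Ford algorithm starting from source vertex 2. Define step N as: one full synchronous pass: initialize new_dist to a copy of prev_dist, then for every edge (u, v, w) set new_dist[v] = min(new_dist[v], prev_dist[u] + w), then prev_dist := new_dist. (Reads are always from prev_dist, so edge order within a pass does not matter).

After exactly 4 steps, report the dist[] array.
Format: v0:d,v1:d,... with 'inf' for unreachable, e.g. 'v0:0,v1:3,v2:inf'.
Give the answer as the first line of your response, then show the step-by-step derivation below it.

v0:36,v1:23,v2:0,v3:inf,v4:inf,v5:3,v6:23,v7:8,v8:inf

step 1: dist = v0:inf,v1:inf,v2:0,v3:inf,v4:inf,v5:3,v6:inf,v7:8,v8:inf
step 2: dist = v0:inf,v1:23,v2:0,v3:inf,v4:inf,v5:3,v6:23,v7:8,v8:inf
step 3: dist = v0:36,v1:23,v2:0,v3:inf,v4:inf,v5:3,v6:23,v7:8,v8:inf
step 4: dist = v0:36,v1:23,v2:0,v3:inf,v4:inf,v5:3,v6:23,v7:8,v8:inf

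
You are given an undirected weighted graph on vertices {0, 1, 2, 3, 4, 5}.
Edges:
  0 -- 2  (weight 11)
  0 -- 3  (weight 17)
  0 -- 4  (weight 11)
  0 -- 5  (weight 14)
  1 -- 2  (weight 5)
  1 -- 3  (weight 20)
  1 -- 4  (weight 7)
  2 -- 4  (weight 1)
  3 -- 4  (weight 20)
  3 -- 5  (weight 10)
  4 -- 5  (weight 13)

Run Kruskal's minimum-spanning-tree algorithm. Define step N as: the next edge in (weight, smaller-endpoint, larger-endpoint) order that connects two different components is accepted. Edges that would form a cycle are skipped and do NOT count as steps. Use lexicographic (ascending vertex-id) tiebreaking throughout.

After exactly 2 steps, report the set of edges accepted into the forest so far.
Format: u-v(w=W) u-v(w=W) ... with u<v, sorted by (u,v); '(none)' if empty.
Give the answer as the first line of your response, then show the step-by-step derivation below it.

1-2(w=5) 2-4(w=1)

step 1: add edge 2-4 (w=1); MST = {2-4(w=1)}
step 2: add edge 1-2 (w=5); MST = {1-2(w=5) 2-4(w=1)}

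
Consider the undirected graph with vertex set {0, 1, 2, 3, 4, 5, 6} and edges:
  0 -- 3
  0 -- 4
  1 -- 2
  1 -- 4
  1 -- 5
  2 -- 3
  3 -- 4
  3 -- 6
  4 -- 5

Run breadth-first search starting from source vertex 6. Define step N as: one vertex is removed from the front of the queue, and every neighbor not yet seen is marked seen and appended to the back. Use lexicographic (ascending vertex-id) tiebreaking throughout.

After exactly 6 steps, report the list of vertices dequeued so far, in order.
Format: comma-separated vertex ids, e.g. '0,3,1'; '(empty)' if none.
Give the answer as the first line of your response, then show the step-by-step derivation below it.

6,3,0,2,4,1

step 1: dequeue 6; queue=[3]; order=6
step 2: dequeue 3; queue=[0,2,4]; order=6,3
step 3: dequeue 0; queue=[2,4]; order=6,3,0
step 4: dequeue 2; queue=[4,1]; order=6,3,0,2
step 5: dequeue 4; queue=[1,5]; order=6,3,0,2,4
step 6: dequeue 1; queue=[5]; order=6,3,0,2,4,1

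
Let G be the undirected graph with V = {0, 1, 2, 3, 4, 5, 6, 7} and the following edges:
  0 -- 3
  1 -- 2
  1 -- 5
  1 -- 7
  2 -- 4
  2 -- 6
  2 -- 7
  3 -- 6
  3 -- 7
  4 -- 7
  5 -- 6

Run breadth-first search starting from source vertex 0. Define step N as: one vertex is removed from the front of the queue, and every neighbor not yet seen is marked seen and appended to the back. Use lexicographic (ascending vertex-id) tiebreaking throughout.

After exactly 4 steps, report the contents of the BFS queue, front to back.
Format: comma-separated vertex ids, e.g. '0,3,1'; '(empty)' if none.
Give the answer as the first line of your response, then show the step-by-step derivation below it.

2,5,1,4

step 1: dequeue 0; queue=[3]; order=0
step 2: dequeue 3; queue=[6,7]; order=0,3
step 3: dequeue 6; queue=[7,2,5]; order=0,3,6
step 4: dequeue 7; queue=[2,5,1,4]; order=0,3,6,7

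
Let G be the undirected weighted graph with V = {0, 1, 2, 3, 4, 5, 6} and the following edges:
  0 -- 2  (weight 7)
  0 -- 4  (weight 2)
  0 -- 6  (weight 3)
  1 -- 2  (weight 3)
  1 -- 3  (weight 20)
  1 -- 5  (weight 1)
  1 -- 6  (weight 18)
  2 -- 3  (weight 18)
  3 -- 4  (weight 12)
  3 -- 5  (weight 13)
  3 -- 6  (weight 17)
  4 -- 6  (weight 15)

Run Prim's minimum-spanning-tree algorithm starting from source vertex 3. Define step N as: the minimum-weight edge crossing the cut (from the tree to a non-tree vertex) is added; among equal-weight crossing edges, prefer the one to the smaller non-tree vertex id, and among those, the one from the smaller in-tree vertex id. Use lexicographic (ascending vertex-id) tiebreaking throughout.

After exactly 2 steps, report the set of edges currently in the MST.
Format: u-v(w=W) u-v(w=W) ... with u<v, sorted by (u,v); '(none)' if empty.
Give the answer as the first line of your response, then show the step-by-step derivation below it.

0-4(w=2) 3-4(w=12)

step 1: add edge 3-4 (w=12); MST = {3-4(w=12)}
step 2: add edge 0-4 (w=2); MST = {0-4(w=2) 3-4(w=12)}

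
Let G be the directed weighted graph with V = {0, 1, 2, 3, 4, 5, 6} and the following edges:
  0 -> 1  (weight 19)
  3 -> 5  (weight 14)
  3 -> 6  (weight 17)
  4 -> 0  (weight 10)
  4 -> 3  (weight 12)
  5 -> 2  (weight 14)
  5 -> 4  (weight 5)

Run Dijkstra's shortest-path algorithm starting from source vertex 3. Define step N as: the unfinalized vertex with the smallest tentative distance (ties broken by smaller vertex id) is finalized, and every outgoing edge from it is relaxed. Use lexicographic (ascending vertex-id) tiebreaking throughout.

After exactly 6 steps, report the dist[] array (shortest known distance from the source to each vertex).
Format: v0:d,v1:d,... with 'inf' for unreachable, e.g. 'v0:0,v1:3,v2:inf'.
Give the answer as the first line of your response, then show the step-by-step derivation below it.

v0:29,v1:48,v2:28,v3:0,v4:19,v5:14,v6:17

step 1: dist = v0:inf,v1:inf,v2:inf,v3:0,v4:inf,v5:14,v6:17
step 2: dist = v0:inf,v1:inf,v2:28,v3:0,v4:19,v5:14,v6:17
step 3: dist = v0:inf,v1:inf,v2:28,v3:0,v4:19,v5:14,v6:17
step 4: dist = v0:29,v1:inf,v2:28,v3:0,v4:19,v5:14,v6:17
step 5: dist = v0:29,v1:inf,v2:28,v3:0,v4:19,v5:14,v6:17
step 6: dist = v0:29,v1:48,v2:28,v3:0,v4:19,v5:14,v6:17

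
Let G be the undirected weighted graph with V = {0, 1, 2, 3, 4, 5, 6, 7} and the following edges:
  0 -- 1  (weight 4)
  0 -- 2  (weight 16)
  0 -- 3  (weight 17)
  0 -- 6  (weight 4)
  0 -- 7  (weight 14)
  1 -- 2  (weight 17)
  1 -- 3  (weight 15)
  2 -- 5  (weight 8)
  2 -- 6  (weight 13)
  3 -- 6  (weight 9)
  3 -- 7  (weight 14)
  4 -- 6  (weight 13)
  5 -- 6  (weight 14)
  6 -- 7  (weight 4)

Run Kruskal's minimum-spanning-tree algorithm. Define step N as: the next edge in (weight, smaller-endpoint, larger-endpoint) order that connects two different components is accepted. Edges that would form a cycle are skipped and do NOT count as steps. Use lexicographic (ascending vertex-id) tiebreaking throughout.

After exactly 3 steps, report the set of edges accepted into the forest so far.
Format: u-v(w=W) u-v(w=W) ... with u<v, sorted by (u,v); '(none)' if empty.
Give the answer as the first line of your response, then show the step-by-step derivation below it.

0-1(w=4) 0-6(w=4) 6-7(w=4)

step 1: add edge 0-1 (w=4); MST = {0-1(w=4)}
step 2: add edge 0-6 (w=4); MST = {0-1(w=4) 0-6(w=4)}
step 3: add edge 6-7 (w=4); MST = {0-1(w=4) 0-6(w=4) 6-7(w=4)}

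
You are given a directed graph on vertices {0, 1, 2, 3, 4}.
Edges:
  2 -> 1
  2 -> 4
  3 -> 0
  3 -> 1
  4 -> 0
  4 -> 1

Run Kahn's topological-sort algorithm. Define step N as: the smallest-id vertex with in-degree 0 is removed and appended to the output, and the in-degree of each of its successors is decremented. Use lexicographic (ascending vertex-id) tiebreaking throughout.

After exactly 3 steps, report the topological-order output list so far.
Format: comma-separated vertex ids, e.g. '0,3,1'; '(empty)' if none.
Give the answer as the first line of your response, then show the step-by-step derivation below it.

2,3,4

step 1: output 2; order=[2]; indeg=(2,2,0,0,0)
step 2: output 3; order=[2,3]; indeg=(1,1,0,0,0)
step 3: output 4; order=[2,3,4]; indeg=(0,0,0,0,0)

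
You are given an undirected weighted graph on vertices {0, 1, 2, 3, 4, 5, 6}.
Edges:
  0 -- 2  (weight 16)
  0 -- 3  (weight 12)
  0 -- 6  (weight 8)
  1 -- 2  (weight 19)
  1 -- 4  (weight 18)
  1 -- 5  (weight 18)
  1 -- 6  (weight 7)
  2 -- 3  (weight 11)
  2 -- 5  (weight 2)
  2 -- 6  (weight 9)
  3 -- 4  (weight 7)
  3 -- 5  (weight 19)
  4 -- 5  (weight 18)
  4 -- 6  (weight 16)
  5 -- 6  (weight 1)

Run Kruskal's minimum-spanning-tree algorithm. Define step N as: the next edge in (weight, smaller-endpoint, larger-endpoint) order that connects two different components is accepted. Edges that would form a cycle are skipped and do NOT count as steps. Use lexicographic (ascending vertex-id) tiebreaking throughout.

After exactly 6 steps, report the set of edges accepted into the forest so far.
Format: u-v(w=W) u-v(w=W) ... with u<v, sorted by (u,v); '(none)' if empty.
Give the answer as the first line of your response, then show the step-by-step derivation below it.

0-6(w=8) 1-6(w=7) 2-3(w=11) 2-5(w=2) 3-4(w=7) 5-6(w=1)

step 1: add edge 5-6 (w=1); MST = {5-6(w=1)}
step 2: add edge 2-5 (w=2); MST = {2-5(w=2) 5-6(w=1)}
step 3: add edge 1-6 (w=7); MST = {1-6(w=7) 2-5(w=2) 5-6(w=1)}
step 4: add edge 3-4 (w=7); MST = {1-6(w=7) 2-5(w=2) 3-4(w=7) 5-6(w=1)}
step 5: add edge 0-6 (w=8); MST = {0-6(w=8) 1-6(w=7) 2-5(w=2) 3-4(w=7) 5-6(w=1)}
step 6: add edge 2-3 (w=11); MST = {0-6(w=8) 1-6(w=7) 2-3(w=11) 2-5(w=2) 3-4(w=7) 5-6(w=1)}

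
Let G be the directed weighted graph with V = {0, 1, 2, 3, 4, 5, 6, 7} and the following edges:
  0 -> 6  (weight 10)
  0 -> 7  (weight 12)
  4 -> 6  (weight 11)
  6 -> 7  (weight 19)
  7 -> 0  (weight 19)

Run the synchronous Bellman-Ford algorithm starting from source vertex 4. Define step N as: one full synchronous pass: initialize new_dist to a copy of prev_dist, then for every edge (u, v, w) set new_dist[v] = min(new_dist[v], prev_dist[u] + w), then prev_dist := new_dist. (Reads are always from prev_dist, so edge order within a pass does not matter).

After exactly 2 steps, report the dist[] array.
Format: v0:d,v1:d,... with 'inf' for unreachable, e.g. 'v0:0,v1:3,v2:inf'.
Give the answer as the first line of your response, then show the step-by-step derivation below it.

v0:inf,v1:inf,v2:inf,v3:inf,v4:0,v5:inf,v6:11,v7:30

step 1: dist = v0:inf,v1:inf,v2:inf,v3:inf,v4:0,v5:inf,v6:11,v7:inf
step 2: dist = v0:inf,v1:inf,v2:inf,v3:inf,v4:0,v5:inf,v6:11,v7:30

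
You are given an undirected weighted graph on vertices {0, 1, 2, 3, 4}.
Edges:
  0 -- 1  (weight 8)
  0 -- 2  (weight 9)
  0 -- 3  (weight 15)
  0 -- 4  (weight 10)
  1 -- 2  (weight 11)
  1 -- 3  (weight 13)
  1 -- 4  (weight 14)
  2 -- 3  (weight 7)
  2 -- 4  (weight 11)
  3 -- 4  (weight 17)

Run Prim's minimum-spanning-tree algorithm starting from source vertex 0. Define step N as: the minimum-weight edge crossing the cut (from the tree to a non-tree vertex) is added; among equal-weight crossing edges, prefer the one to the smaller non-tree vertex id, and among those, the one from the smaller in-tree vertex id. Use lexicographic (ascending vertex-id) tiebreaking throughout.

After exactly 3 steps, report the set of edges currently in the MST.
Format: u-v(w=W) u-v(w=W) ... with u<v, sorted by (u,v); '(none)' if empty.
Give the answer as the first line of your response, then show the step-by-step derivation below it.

0-1(w=8) 0-2(w=9) 2-3(w=7)

step 1: add edge 0-1 (w=8); MST = {0-1(w=8)}
step 2: add edge 0-2 (w=9); MST = {0-1(w=8) 0-2(w=9)}
step 3: add edge 2-3 (w=7); MST = {0-1(w=8) 0-2(w=9) 2-3(w=7)}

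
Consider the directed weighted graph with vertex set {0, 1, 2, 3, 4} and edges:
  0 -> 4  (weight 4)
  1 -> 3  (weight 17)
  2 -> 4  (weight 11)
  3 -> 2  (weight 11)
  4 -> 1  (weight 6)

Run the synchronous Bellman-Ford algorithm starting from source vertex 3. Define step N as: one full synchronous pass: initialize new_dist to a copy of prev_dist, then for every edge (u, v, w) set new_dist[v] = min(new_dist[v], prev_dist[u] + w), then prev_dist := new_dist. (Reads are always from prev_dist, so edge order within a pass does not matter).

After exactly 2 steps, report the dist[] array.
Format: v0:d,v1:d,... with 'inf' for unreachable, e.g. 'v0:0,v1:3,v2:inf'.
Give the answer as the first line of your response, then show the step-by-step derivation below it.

v0:inf,v1:inf,v2:11,v3:0,v4:22

step 1: dist = v0:inf,v1:inf,v2:11,v3:0,v4:inf
step 2: dist = v0:inf,v1:inf,v2:11,v3:0,v4:22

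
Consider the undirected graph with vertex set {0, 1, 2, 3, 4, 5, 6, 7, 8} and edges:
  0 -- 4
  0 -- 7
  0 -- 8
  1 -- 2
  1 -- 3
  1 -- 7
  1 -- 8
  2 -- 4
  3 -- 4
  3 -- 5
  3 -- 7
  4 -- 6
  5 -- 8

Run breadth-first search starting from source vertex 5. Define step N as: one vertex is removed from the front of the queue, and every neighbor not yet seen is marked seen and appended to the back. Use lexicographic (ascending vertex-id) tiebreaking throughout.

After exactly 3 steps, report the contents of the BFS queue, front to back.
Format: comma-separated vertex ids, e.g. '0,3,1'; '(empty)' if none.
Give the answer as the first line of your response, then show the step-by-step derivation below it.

1,4,7,0

step 1: dequeue 5; queue=[3,8]; order=5
step 2: dequeue 3; queue=[8,1,4,7]; order=5,3
step 3: dequeue 8; queue=[1,4,7,0]; order=5,3,8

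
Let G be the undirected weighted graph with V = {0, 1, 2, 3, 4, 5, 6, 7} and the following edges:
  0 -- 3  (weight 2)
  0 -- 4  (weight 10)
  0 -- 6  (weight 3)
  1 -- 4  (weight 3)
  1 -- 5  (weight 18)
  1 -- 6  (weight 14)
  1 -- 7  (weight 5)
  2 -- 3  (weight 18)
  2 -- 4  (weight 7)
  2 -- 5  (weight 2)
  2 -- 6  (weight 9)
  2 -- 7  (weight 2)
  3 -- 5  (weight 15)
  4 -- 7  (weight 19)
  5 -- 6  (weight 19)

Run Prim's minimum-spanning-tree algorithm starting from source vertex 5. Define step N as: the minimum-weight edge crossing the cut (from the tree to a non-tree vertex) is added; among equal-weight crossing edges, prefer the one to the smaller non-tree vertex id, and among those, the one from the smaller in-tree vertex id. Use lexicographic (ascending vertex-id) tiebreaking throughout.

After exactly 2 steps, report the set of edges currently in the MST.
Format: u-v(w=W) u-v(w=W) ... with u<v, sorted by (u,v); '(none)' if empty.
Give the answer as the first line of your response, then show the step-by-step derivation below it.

2-5(w=2) 2-7(w=2)

step 1: add edge 2-5 (w=2); MST = {2-5(w=2)}
step 2: add edge 2-7 (w=2); MST = {2-5(w=2) 2-7(w=2)}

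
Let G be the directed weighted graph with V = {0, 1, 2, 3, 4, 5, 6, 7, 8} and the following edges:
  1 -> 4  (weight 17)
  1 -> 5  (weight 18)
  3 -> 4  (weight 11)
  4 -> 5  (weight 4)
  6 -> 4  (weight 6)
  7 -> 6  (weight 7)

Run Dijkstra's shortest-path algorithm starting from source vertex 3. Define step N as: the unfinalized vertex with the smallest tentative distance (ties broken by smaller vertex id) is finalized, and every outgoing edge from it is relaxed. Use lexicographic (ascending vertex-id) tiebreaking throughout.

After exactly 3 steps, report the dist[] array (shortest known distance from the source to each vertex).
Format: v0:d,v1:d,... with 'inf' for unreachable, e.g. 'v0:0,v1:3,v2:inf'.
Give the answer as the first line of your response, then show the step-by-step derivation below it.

v0:inf,v1:inf,v2:inf,v3:0,v4:11,v5:15,v6:inf,v7:inf,v8:inf

step 1: dist = v0:inf,v1:inf,v2:inf,v3:0,v4:11,v5:inf,v6:inf,v7:inf,v8:inf
step 2: dist = v0:inf,v1:inf,v2:inf,v3:0,v4:11,v5:15,v6:inf,v7:inf,v8:inf
step 3: dist = v0:inf,v1:inf,v2:inf,v3:0,v4:11,v5:15,v6:inf,v7:inf,v8:inf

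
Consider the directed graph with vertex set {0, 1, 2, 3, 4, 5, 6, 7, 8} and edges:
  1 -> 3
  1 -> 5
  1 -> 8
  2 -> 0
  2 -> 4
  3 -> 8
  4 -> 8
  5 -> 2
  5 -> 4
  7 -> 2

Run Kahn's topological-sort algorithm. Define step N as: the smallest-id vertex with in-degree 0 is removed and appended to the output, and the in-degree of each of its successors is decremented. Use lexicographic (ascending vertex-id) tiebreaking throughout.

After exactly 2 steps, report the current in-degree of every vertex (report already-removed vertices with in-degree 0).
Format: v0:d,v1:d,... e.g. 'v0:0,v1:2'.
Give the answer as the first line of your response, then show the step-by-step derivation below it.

v0:1,v1:0,v2:2,v3:0,v4:2,v5:0,v6:0,v7:0,v8:1

step 1: output 1; order=[1]; indeg=(1,0,2,0,2,0,0,0,2)
step 2: output 3; order=[1,3]; indeg=(1,0,2,0,2,0,0,0,1)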